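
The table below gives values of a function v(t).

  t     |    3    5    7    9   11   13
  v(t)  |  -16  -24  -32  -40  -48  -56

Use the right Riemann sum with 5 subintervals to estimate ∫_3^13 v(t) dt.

Δt = 2.
Sum = 2·[(-24) + (-32) + (-40) + (-48) + (-56)] = -400.

-400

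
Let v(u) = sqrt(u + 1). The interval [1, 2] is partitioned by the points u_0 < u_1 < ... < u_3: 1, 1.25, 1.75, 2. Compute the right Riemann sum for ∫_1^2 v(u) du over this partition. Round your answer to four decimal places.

1.6372

Subinterval widths: 0.25, 0.5, 0.25.
Right endpoints: 1.25, 1.75, 2.
v(1.25) ≈ 1.5000, v(1.75) ≈ 1.6583, v(2) ≈ 1.7321.
Sum = Σ Δu_i · v(u_i).
Sum ≈ 1.6372.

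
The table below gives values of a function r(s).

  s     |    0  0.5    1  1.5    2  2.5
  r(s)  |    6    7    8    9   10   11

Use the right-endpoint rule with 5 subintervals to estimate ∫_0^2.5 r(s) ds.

22.5

Δs = 0.5.
Sum = 0.5·[7 + 8 + 9 + 10 + 11] = 22.5.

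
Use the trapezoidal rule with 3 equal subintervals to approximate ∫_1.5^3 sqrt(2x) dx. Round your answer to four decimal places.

3.1634

Δx = (3 − 1.5)/3 = 0.5.
f(1.5) ≈ 1.7321, f(2) ≈ 2.0000, f(2.5) ≈ 2.2361, f(3) ≈ 2.4495.
T_3 = (Δx/2)·[f(x_0) + 2f(x_1) + 2f(x_2) + f(x_3)].
Sum ≈ 3.1634.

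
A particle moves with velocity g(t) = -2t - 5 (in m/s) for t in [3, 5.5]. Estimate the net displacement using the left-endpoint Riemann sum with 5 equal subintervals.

-32.5

Δt = (5.5 − 3)/5 = 0.5.
Left endpoints: 3, 3.5, 4, 4.5, 5.
g(3) = -11, g(3.5) = -12, g(4) = -13, g(4.5) = -14, g(5) = -15.
Sum = Δt · [g(3) + g(3.5) + g(4) + g(4.5) + g(5)].
Sum = -32.5.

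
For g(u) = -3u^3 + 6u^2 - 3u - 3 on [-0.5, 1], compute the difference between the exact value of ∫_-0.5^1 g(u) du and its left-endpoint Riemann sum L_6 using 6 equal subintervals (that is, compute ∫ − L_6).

-0.48046875

Exact integral: ∫_-0.5^1 g(u) du = -4.078125.
L_6 = -3.59765625.
Error = -4.078125 − (-3.59765625) = -0.48046875.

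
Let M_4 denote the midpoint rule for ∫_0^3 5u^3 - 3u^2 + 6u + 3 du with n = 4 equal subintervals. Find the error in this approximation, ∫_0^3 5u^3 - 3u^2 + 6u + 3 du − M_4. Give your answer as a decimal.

2.7421875

Exact integral: ∫_0^3 f(u) du = 110.25.
M_4 = 107.5078125.
Error = 110.25 − 107.5078125 = 2.7421875.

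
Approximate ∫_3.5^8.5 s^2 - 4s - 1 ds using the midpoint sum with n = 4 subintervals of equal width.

Δs = (8.5 − 3.5)/4 = 1.25.
Midpoints: 4.125, 5.375, 6.625, 7.875.
f(4.125) = -0.484375, f(5.375) = 6.390625, f(6.625) = 16.390625, f(7.875) = 29.515625.
Sum = Δs · [f(4.125) + f(5.375) + f(6.625) + f(7.875)].
Sum = 64.765625.

64.765625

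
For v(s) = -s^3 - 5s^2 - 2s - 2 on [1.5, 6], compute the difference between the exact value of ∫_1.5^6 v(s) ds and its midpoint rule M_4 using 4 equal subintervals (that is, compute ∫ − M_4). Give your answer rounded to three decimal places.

-7.712

Exact integral: ∫_1.5^6 v(s) ds = -719.859375.
M_4 ≈ -712.14697.
Error ≈ -719.859375 − (-712.14697) ≈ -7.712.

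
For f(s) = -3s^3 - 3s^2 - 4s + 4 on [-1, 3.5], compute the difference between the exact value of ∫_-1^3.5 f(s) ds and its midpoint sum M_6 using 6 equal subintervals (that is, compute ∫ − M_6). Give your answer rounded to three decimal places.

-3.006

Exact integral: ∫_-1^3.5 f(s) ds = -160.171875.
M_6 ≈ -157.16602.
Error ≈ -160.171875 − (-157.16602) ≈ -3.006.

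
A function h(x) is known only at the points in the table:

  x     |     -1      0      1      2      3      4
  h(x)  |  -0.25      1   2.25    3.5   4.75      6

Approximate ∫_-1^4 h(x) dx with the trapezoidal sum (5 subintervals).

Δx = 1.
T_5 = (1/2)·[(-0.25) + 2·1 + 2·2.25 + 2·3.5 + 2·4.75 + 6] = 14.375.

14.375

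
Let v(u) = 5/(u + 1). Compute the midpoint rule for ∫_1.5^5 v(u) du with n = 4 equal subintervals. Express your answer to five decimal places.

4.35675

Δu = (5 − 1.5)/4 = 0.875.
Midpoints: 1.9375, 2.8125, 3.6875, 4.5625.
v(1.9375) = 80/47, v(2.8125) = 80/61, v(3.6875) = 16/15, v(4.5625) = 80/89.
Sum = Δu · [v(1.9375) + v(2.8125) + v(3.6875) + v(4.5625)].
Sum ≈ 4.35675.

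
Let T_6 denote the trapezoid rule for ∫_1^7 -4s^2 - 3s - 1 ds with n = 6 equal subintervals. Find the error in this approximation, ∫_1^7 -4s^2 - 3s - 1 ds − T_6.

Exact integral: ∫_1^7 f(s) ds = -534.
T_6 = -538.
Error = -534 − (-538) = 4.

4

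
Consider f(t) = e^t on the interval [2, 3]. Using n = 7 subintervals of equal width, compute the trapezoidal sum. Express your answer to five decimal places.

Δt = (3 − 2)/7 = 1/7.
f(2) ≈ 7.38906, f(15/7) ≈ 8.52376, f(16/7) ≈ 9.83271, f(17/7) ≈ 11.34267, f(18/7) ≈ 13.08450, f(19/7) ≈ 15.09382, f(20/7) ≈ 17.41171, f(3) ≈ 20.08554.
T_7 = (Δt/2)·[f(t_0) + 2f(t_1) + ... + 2f(t_{6}) + f(t_7)].
Sum ≈ 12.71807.

12.71807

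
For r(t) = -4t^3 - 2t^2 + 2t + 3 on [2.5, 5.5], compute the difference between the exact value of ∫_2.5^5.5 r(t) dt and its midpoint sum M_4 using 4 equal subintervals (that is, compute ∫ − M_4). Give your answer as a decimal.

Exact integral: ∫_2.5^5.5 r(t) dt = -943.5.
M_4 = -936.46875.
Error = -943.5 − (-936.46875) = -7.03125.

-7.03125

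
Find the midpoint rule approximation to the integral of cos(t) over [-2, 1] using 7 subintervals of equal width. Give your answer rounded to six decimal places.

1.764239

Δt = (1 − (-2))/7 = 3/7.
Midpoints: -25/14, -19/14, -13/14, -0.5, -1/14, 5/14, 11/14.
f(-25/14) ≈ -0.213267, f(-19/14) ≈ 0.212032, f(-13/14) ≈ 0.598979, f(-0.5) ≈ 0.877583, f(-1/14) ≈ 0.997450, f(5/14) ≈ 0.936900, f(11/14) ≈ 0.706883.
Sum = Δt · [f(-25/14) + f(-19/14) + f(-13/14) + ...].
Sum ≈ 1.764239.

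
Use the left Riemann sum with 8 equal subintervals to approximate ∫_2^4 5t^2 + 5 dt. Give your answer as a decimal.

Δt = (4 − 2)/8 = 0.25.
Left endpoints: 2, 2.25, 2.5, 2.75, 3, 3.25, 3.5, 3.75.
f(2) = 25, f(2.25) = 30.3125, f(2.5) = 36.25, f(2.75) = 42.8125, f(3) = 50, f(3.25) = 57.8125, f(3.5) = 66.25, f(3.75) = 75.3125.
Sum = Δt · [f(2) + f(2.25) + f(2.5) + ...].
Sum = 95.9375.

95.9375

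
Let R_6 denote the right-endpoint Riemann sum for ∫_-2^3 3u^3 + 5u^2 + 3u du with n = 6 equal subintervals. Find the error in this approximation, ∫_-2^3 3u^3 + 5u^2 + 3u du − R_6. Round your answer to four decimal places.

Exact integral: ∫_-2^3 f(u) du ≈ 114.583333.
R_6 ≈ 180.497685.
Error ≈ 114.583333 − 180.497685 ≈ -65.9144.

-65.9144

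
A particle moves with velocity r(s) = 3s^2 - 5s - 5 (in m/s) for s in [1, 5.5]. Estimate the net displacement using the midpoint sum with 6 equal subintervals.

Δs = (5.5 − 1)/6 = 0.75.
Midpoints: 1.375, 2.125, 2.875, 3.625, 4.375, 5.125.
r(1.375) = -6.203125, r(2.125) = -2.078125, r(2.875) = 5.421875, r(3.625) = 16.296875, r(4.375) = 30.546875, r(5.125) = 48.171875.
Sum = Δs · [r(1.375) + r(2.125) + r(2.875) + ...].
Sum = 69.1171875.

69.1171875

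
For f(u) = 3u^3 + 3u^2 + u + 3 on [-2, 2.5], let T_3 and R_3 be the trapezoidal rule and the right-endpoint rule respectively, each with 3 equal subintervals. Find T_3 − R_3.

-61.59375

T_3 = 64.40625.
R_3 = 126.
T_3 − R_3 = -61.59375.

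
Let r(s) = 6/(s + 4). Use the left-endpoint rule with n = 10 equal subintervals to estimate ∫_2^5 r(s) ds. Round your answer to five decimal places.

2.48348

Δs = (5 − 2)/10 = 0.3.
Left endpoints: 2, 2.3, 2.6, 2.9, 3.2, 3.5, 3.8, 4.1, 4.4, 4.7.
r(2) = 1, r(2.3) = 20/21, r(2.6) = 10/11, r(2.9) = 20/23, r(3.2) = 5/6, r(3.5) = 0.8, r(3.8) = 10/13, r(4.1) = 20/27, r(4.4) = 5/7, r(4.7) = 20/29.
Sum = Δs · [r(2) + r(2.3) + r(2.6) + ...].
Sum ≈ 2.48348.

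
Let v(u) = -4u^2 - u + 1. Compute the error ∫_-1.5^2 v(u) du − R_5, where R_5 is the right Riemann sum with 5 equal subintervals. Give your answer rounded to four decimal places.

4.8183

Exact integral: ∫_-1.5^2 v(u) du ≈ -12.541667.
R_5 = -17.36.
Error ≈ -12.541667 − (-17.36) ≈ 4.8183.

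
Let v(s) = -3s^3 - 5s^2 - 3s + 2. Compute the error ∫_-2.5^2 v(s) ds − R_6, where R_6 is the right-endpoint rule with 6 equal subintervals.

28.58203125

Exact integral: ∫_-2.5^2 v(s) ds = -9.703125.
R_6 = -38.28515625.
Error = -9.703125 − (-38.28515625) = 28.58203125.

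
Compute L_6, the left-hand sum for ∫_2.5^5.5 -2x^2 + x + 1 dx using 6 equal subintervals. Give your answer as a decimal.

Δx = (5.5 − 2.5)/6 = 0.5.
Left endpoints: 2.5, 3, 3.5, 4, 4.5, 5.
f(2.5) = -9, f(3) = -14, f(3.5) = -20, f(4) = -27, f(4.5) = -35, f(5) = -44.
Sum = Δx · [f(2.5) + f(3) + f(3.5) + ...].
Sum = -74.5.

-74.5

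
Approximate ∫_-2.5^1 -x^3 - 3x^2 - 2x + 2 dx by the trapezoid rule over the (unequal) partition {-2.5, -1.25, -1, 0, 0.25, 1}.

5.39453125

Subinterval widths: 1.25, 0.25, 1, 0.25, 0.75.
f(-2.5) = 3.875, f(-1.25) = 1.765625, f(-1) = 2, f(0) = 2, f(0.25) = 1.296875, f(1) = -4.
On each subinterval the trapezoid contributes (Δx_i/2)·[f(x_{i-1}) + f(x_i)].
Sum = 5.39453125.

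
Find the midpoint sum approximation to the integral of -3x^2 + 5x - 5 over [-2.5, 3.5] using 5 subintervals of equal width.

Δx = (3.5 − (-2.5))/5 = 1.2.
Midpoints: -1.9, -0.7, 0.5, 1.7, 2.9.
f(-1.9) = -25.33, f(-0.7) = -9.97, f(0.5) = -3.25, f(1.7) = -5.17, f(2.9) = -15.73.
Sum = Δx · [f(-1.9) + f(-0.7) + f(0.5) + f(1.7) + f(2.9)].
Sum = -71.34.

-71.34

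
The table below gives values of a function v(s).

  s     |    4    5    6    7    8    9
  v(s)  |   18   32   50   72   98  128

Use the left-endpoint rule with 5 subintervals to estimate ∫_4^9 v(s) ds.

270

Δs = 1.
Sum = 1·[18 + 32 + 50 + 72 + 98] = 270.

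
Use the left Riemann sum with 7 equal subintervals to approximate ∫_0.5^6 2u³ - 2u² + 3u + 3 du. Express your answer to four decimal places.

Δu = (6 − 0.5)/7 = 11/14.
Left endpoints: 0.5, 9/7, 29/14, 20/7, 51/14, 31/7, 73/14.
f(0.5) = 4.25, f(9/7) = 2676/343, f(29/14) = 25257/1372, f(20/7) = 14369/343, f(51/14) = 115347/1372, f(31/7) = 51714/343, f(73/14) = 339989/1372.
Sum = Δu · [f(0.5) + f(9/7) + f(29/14) + ...].
Sum ≈ 436.0714.

436.0714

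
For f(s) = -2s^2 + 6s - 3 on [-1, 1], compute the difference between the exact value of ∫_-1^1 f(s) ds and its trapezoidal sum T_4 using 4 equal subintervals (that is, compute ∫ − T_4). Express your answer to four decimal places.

Exact integral: ∫_-1^1 f(s) ds ≈ -7.333333.
T_4 = -7.5.
Error ≈ -7.333333 − (-7.5) ≈ 0.1667.

0.1667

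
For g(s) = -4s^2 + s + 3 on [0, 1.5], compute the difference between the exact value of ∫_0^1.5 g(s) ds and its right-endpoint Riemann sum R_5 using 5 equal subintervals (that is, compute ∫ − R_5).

1.215

Exact integral: ∫_0^1.5 g(s) ds = 1.125.
R_5 = -0.09.
Error = 1.125 − (-0.09) = 1.215.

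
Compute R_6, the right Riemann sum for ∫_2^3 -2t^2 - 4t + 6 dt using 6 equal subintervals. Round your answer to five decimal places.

-17.84259

Δt = (3 − 2)/6 = 1/6.
Right endpoints: 13/6, 7/3, 2.5, 8/3, 17/6, 3.
f(13/6) = -217/18, f(7/3) = -128/9, f(2.5) = -16.5, f(8/3) = -170/9, f(17/6) = -385/18, f(3) = -24.
Sum = Δt · [f(13/6) + f(7/3) + f(2.5) + ...].
Sum ≈ -17.84259.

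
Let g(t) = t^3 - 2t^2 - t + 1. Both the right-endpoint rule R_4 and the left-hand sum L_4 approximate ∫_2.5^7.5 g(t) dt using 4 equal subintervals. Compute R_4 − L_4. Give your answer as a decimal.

R_4 = 695.625.
L_4 = 319.0625.
R_4 − L_4 = 376.5625.

376.5625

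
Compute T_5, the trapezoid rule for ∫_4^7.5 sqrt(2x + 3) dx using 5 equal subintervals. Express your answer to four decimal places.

Δx = (7.5 − 4)/5 = 0.7.
f(4) ≈ 3.3166, f(4.7) ≈ 3.5214, f(5.4) ≈ 3.7148, f(6.1) ≈ 3.8987, f(6.8) ≈ 4.0743, f(7.5) ≈ 4.2426.
T_5 = (Δx/2)·[f(x_0) + 2f(x_1) + ... + 2f(x_{4}) + f(x_5)].
Sum ≈ 13.2922.

13.2922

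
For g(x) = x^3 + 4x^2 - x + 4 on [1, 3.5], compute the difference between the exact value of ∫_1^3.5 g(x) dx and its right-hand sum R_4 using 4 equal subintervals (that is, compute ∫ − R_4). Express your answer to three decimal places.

-28.117

Exact integral: ∫_1^3.5 g(x) dx ≈ 97.47396.
R_4 ≈ 125.59082.
Error ≈ 97.47396 − 125.59082 ≈ -28.117.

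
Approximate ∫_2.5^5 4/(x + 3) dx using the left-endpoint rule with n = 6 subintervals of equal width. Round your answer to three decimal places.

1.547

Δx = (5 − 2.5)/6 = 5/12.
Left endpoints: 2.5, 35/12, 10/3, 3.75, 25/6, 55/12.
f(2.5) = 8/11, f(35/12) = 48/71, f(10/3) = 12/19, f(3.75) = 16/27, f(25/6) = 24/43, f(55/12) = 48/91.
Sum = Δx · [f(2.5) + f(35/12) + f(10/3) + ...].
Sum ≈ 1.547.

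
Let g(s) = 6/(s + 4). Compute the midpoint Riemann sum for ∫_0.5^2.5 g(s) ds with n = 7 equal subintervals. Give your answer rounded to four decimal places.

Δs = (2.5 − 0.5)/7 = 2/7.
Midpoints: 9/14, 13/14, 17/14, 1.5, 25/14, 29/14, 33/14.
g(9/14) = 84/65, g(13/14) = 28/23, g(17/14) = 84/73, g(1.5) = 12/11, g(25/14) = 28/27, g(29/14) = 84/85, g(33/14) = 84/89.
Sum = Δs · [g(9/14) + g(13/14) + g(17/14) + ...].
Sum ≈ 2.2058.

2.2058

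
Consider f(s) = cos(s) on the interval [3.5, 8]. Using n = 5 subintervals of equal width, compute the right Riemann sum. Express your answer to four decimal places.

Δs = (8 − 3.5)/5 = 0.9.
Right endpoints: 4.4, 5.3, 6.2, 7.1, 8.
f(4.4) ≈ -0.3073, f(5.3) ≈ 0.5544, f(6.2) ≈ 0.9965, f(7.1) ≈ 0.6845, f(8) ≈ -0.1455.
Sum = Δs · [f(4.4) + f(5.3) + f(6.2) + f(7.1) + f(8)].
Sum ≈ 1.6044.

1.6044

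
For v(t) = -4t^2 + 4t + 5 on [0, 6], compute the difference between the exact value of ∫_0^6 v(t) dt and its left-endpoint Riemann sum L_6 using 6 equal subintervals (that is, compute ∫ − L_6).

-56

Exact integral: ∫_0^6 v(t) dt = -186.
L_6 = -130.
Error = -186 − (-130) = -56.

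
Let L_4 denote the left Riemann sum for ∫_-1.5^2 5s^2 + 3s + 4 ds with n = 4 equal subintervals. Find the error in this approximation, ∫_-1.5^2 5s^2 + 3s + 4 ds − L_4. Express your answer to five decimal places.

Exact integral: ∫_-1.5^2 f(s) ds ≈ 35.5833333.
L_4 = 29.39453125.
Error ≈ 35.5833333 − 29.39453125 ≈ 6.18880.

6.18880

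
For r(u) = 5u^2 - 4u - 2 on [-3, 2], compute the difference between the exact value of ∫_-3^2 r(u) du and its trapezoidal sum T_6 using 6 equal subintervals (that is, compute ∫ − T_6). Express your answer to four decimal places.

Exact integral: ∫_-3^2 r(u) du ≈ 58.333333.
T_6 ≈ 61.226852.
Error ≈ 58.333333 − 61.226852 ≈ -2.8935.

-2.8935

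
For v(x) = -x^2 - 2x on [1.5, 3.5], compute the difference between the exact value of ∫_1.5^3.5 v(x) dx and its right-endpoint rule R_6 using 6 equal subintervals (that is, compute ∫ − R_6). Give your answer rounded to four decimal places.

Exact integral: ∫_1.5^3.5 v(x) dx ≈ -23.166667.
R_6 ≈ -25.537037.
Error ≈ -23.166667 − (-25.537037) ≈ 2.3704.

2.3704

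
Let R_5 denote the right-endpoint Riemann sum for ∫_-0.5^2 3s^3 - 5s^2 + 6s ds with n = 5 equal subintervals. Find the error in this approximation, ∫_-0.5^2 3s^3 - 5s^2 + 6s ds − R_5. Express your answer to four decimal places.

-5.3385

Exact integral: ∫_-0.5^2 f(s) ds ≈ 9.661458.
R_5 = 15.
Error ≈ 9.661458 − 15 ≈ -5.3385.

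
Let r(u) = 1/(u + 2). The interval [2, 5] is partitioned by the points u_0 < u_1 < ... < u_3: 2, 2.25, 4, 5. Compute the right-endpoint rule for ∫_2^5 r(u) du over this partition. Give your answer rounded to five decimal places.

Subinterval widths: 0.25, 1.75, 1.
Right endpoints: 2.25, 4, 5.
r(2.25) = 4/17, r(4) = 1/6, r(5) = 1/7.
Sum = Σ Δu_i · r(u_i).
Sum ≈ 0.49335.

0.49335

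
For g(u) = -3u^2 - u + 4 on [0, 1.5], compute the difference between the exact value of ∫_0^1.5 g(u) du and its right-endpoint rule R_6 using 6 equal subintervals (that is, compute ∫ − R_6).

Exact integral: ∫_0^1.5 g(u) du = 1.5.
R_6 = 0.421875.
Error = 1.5 − 0.421875 = 1.078125.

1.078125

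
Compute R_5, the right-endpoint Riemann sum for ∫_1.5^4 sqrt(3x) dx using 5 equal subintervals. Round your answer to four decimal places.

Δx = (4 − 1.5)/5 = 0.5.
Right endpoints: 2, 2.5, 3, 3.5, 4.
f(2) ≈ 2.4495, f(2.5) ≈ 2.7386, f(3) ≈ 3.0000, f(3.5) ≈ 3.2404, f(4) ≈ 3.4641.
Sum = Δx · [f(2) + f(2.5) + f(3) + f(3.5) + f(4)].
Sum ≈ 7.4463.

7.4463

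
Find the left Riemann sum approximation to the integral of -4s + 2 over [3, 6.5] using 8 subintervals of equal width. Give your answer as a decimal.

-56.4375

Δs = (6.5 − 3)/8 = 0.4375.
Left endpoints: 3, 3.4375, 3.875, 4.3125, 4.75, 5.1875, 5.625, 6.0625.
f(3) = -10, f(3.4375) = -11.75, f(3.875) = -13.5, f(4.3125) = -15.25, f(4.75) = -17, f(5.1875) = -18.75, f(5.625) = -20.5, f(6.0625) = -22.25.
Sum = Δs · [f(3) + f(3.4375) + f(3.875) + ...].
Sum = -56.4375.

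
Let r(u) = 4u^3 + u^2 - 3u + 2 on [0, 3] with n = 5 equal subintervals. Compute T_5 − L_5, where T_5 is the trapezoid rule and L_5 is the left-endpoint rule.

T_5 = 85.92.
L_5 = 53.52.
T_5 − L_5 = 32.4.

32.4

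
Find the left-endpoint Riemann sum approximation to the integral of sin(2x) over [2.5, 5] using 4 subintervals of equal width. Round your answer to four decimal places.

Δx = (5 − 2.5)/4 = 0.625.
Left endpoints: 2.5, 3.125, 3.75, 4.375.
f(2.5) ≈ -0.9589, f(3.125) ≈ -0.0332, f(3.75) ≈ 0.9380, f(4.375) ≈ 0.6247.
Sum = Δx · [f(2.5) + f(3.125) + f(3.75) + f(4.375)].
Sum ≈ 0.3566.

0.3566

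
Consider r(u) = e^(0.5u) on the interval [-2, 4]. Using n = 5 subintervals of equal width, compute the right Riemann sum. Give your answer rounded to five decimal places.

18.67382

Δu = (4 − (-2))/5 = 1.2.
Right endpoints: -0.8, 0.4, 1.6, 2.8, 4.
r(-0.8) ≈ 0.67032, r(0.4) ≈ 1.22140, r(1.6) ≈ 2.22554, r(2.8) ≈ 4.05520, r(4) ≈ 7.38906.
Sum = Δu · [r(-0.8) + r(0.4) + r(1.6) + r(2.8) + r(4)].
Sum ≈ 18.67382.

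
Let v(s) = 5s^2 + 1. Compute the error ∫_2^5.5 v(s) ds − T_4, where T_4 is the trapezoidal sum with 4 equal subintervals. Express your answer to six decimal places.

Exact integral: ∫_2^5.5 v(s) ds ≈ 267.45833333.
T_4 = 269.69140625.
Error ≈ 267.45833333 − 269.69140625 ≈ -2.233073.

-2.233073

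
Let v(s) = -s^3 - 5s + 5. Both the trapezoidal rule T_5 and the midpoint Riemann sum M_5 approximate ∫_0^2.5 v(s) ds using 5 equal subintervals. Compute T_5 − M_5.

-0.5859375

T_5 = -13.28125.
M_5 = -12.6953125.
T_5 − M_5 = -0.5859375.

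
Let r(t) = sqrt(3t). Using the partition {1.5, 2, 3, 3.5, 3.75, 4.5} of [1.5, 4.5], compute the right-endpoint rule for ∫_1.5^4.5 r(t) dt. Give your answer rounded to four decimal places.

9.4391

Subinterval widths: 0.5, 1, 0.5, 0.25, 0.75.
Right endpoints: 2, 3, 3.5, 3.75, 4.5.
r(2) ≈ 2.4495, r(3) ≈ 3.0000, r(3.5) ≈ 3.2404, r(3.75) ≈ 3.3541, r(4.5) ≈ 3.6742.
Sum = Σ Δt_i · r(t_i).
Sum ≈ 9.4391.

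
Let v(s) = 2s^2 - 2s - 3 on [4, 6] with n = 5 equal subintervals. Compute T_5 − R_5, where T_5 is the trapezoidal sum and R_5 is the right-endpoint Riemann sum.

T_5 = 75.44.
R_5 = 82.64.
T_5 − R_5 = -7.2.

-7.2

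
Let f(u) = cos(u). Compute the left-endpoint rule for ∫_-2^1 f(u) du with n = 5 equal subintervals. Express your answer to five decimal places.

Δu = (1 − (-2))/5 = 0.6.
Left endpoints: -2, -1.4, -0.8, -0.2, 0.4.
f(-2) ≈ -0.41615, f(-1.4) ≈ 0.16997, f(-0.8) ≈ 0.69671, f(-0.2) ≈ 0.98007, f(0.4) ≈ 0.92106.
Sum = Δu · [f(-2) + f(-1.4) + f(-0.8) + f(-0.2) + f(0.4)].
Sum ≈ 1.41099.

1.41099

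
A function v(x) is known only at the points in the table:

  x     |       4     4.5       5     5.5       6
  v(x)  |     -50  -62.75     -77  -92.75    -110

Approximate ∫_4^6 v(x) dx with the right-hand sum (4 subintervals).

Δx = 0.5.
Sum = 0.5·[(-62.75) + (-77) + (-92.75) + (-110)] = -171.25.

-171.25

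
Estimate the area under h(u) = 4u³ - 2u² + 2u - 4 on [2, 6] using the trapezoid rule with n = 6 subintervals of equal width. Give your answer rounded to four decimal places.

1170.9630

Δu = (6 − 2)/6 = 2/3.
h(2) = 24, h(8/3) = 1700/27, h(10/3) = 3472/27, h(4) = 228, h(14/3) = 9944/27, h(16/3) = 15028/27, h(6) = 800.
T_6 = (Δu/2)·[h(u_0) + 2h(u_1) + ... + 2h(u_{5}) + h(u_6)].
Sum ≈ 1170.9630.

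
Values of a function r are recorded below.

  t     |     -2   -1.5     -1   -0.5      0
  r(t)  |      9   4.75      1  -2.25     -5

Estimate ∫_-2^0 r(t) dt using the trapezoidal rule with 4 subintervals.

Δt = 0.5.
T_4 = (0.5/2)·[9 + 2·4.75 + 2·1 + 2·(-2.25) + (-5)] = 2.75.

2.75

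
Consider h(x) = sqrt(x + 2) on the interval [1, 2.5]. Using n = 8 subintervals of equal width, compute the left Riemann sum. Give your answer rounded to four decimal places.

Δx = (2.5 − 1)/8 = 0.1875.
Left endpoints: 1, 1.1875, 1.375, 1.5625, 1.75, 1.9375, 2.125, 2.3125.
h(1) ≈ 1.7321, h(1.1875) ≈ 1.7854, h(1.375) ≈ 1.8371, h(1.5625) ≈ 1.8875, h(1.75) ≈ 1.9365, h(1.9375) ≈ 1.9843, h(2.125) ≈ 2.0310, h(2.3125) ≈ 2.0767.
Sum = Δx · [h(1) + h(1.1875) + h(1.375) + ...].
Sum ≈ 2.8632.

2.8632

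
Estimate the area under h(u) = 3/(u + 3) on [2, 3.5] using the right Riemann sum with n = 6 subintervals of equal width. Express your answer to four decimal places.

0.7700

Δu = (3.5 − 2)/6 = 0.25.
Right endpoints: 2.25, 2.5, 2.75, 3, 3.25, 3.5.
h(2.25) = 4/7, h(2.5) = 6/11, h(2.75) = 12/23, h(3) = 0.5, h(3.25) = 0.48, h(3.5) = 6/13.
Sum = Δu · [h(2.25) + h(2.5) + h(2.75) + ...].
Sum ≈ 0.7700.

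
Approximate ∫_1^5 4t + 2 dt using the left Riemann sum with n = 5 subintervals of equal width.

Δt = (5 − 1)/5 = 0.8.
Left endpoints: 1, 1.8, 2.6, 3.4, 4.2.
f(1) = 6, f(1.8) = 9.2, f(2.6) = 12.4, f(3.4) = 15.6, f(4.2) = 18.8.
Sum = Δt · [f(1) + f(1.8) + f(2.6) + f(3.4) + f(4.2)].
Sum = 49.6.

49.6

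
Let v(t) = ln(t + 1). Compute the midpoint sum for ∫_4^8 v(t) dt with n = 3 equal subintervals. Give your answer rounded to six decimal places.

Δt = (8 − 4)/3 = 4/3.
Midpoints: 14/3, 6, 22/3.
v(14/3) ≈ 1.734601, v(6) ≈ 1.945910, v(22/3) ≈ 2.120264.
Sum = Δt · [v(14/3) + v(6) + v(22/3)].
Sum ≈ 7.734366.

7.734366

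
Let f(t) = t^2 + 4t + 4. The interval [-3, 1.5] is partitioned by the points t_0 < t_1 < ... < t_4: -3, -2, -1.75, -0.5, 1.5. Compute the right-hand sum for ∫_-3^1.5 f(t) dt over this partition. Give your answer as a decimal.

Subinterval widths: 1, 0.25, 1.25, 2.
Right endpoints: -2, -1.75, -0.5, 1.5.
f(-2) = 0, f(-1.75) = 0.0625, f(-0.5) = 2.25, f(1.5) = 12.25.
Sum = Σ Δt_i · f(t_i).
Sum = 27.328125.

27.328125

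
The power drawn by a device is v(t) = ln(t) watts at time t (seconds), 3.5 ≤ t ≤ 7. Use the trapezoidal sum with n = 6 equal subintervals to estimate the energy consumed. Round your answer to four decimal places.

Δt = (7 − 3.5)/6 = 7/12.
v(3.5) ≈ 1.2528, v(49/12) ≈ 1.4069, v(14/3) ≈ 1.5404, v(5.25) ≈ 1.6582, v(35/6) ≈ 1.7636, v(77/12) ≈ 1.8589, v(7) ≈ 1.9459.
T_6 = (Δt/2)·[v(t_0) + 2v(t_1) + ... + 2v(t_{5}) + v(t_6)].
Sum ≈ 5.7327.

5.7327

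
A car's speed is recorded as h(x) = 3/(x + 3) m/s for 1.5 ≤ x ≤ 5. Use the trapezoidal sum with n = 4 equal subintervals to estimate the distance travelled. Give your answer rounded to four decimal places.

Δx = (5 − 1.5)/4 = 0.875.
h(1.5) = 2/3, h(2.375) = 24/43, h(3.25) = 0.48, h(4.125) = 8/19, h(5) = 0.375.
T_4 = (Δx/2)·[h(x_0) + 2h(x_1) + 2h(x_2) + 2h(x_3) + h(x_4)].
Sum ≈ 1.7325.

1.7325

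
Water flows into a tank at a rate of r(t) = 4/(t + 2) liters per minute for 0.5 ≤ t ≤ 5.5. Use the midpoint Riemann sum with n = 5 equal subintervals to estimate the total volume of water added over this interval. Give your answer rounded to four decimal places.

4.3714

Δt = (5.5 − 0.5)/5 = 1.
Midpoints: 1, 2, 3, 4, 5.
r(1) = 4/3, r(2) = 1, r(3) = 0.8, r(4) = 2/3, r(5) = 4/7.
Sum = Δt · [r(1) + r(2) + r(3) + r(4) + r(5)].
Sum ≈ 4.3714.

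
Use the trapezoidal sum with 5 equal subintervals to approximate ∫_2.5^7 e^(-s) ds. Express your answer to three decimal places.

0.087

Δs = (7 − 2.5)/5 = 0.9.
f(2.5) ≈ 0.082, f(3.4) ≈ 0.033, f(4.3) ≈ 0.014, f(5.2) ≈ 0.006, f(6.1) ≈ 0.002, f(7) ≈ 0.001.
T_5 = (Δs/2)·[f(s_0) + 2f(s_1) + ... + 2f(s_{4}) + f(s_5)].
Sum ≈ 0.087.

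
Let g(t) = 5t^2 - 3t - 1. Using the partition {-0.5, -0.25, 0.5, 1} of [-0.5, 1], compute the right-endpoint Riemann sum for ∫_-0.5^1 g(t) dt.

Subinterval widths: 0.25, 0.75, 0.5.
Right endpoints: -0.25, 0.5, 1.
g(-0.25) = 0.0625, g(0.5) = -1.25, g(1) = 1.
Sum = Σ Δt_i · g(t_i).
Sum = -0.421875.

-0.421875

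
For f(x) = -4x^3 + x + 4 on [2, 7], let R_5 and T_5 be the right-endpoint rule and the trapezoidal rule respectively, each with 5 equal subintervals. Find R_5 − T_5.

R_5 = -3055.
T_5 = -2387.5.
R_5 − T_5 = -667.5.

-667.5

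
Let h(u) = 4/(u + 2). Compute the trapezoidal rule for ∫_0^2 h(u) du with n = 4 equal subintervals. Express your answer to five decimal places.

2.78810

Δu = (2 − 0)/4 = 0.5.
h(0) = 2, h(0.5) = 1.6, h(1) = 4/3, h(1.5) = 8/7, h(2) = 1.
T_4 = (Δu/2)·[h(u_0) + 2h(u_1) + 2h(u_2) + 2h(u_3) + h(u_4)].
Sum ≈ 2.78810.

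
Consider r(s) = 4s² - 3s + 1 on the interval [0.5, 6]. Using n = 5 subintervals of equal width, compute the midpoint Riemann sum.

Δs = (6 − 0.5)/5 = 1.1.
Midpoints: 1.05, 2.15, 3.25, 4.35, 5.45.
r(1.05) = 2.26, r(2.15) = 13.04, r(3.25) = 33.5, r(4.35) = 63.64, r(5.45) = 103.46.
Sum = Δs · [r(1.05) + r(2.15) + r(3.25) + r(4.35) + r(5.45)].
Sum = 237.49.

237.49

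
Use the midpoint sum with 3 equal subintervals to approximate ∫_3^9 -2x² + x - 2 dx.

-440

Δx = (9 − 3)/3 = 2.
Midpoints: 4, 6, 8.
f(4) = -30, f(6) = -68, f(8) = -122.
Sum = Δx · [f(4) + f(6) + f(8)].
Sum = -440.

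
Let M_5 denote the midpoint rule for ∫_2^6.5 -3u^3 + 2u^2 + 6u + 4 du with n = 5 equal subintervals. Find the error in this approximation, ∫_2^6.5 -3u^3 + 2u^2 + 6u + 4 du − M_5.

-11.0109375

Exact integral: ∫_2^6.5 f(u) du = -1016.296875.
M_5 = -1005.2859375.
Error = -1016.296875 − (-1005.2859375) = -11.0109375.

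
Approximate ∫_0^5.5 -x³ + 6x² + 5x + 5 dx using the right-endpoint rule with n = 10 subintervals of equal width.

Δx = (5.5 − 0)/10 = 0.55.
Right endpoints: 0.55, 1.1, 1.65, 2.2, 2.75, 3.3, 3.85, 4.4, 4.95, 5.5.
f(0.55) = 9.398625, f(1.1) = 16.429, f(1.65) = 25.092875, f(2.2) = 34.392, f(2.75) = 43.328125, f(3.3) = 50.903, f(3.85) = 56.118375, f(4.4) = 57.976, f(4.95) = 55.477625, f(5.5) = 47.625.
Sum = Δx · [f(0.55) + f(1.1) + f(1.65) + ...].
Sum = 218.20734375.

218.20734375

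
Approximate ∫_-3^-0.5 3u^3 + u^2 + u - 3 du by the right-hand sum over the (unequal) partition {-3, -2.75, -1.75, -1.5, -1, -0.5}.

Subinterval widths: 0.25, 1, 0.25, 0.5, 0.5.
Right endpoints: -2.75, -1.75, -1.5, -1, -0.5.
f(-2.75) = -60.578125, f(-1.75) = -17.765625, f(-1.5) = -12.375, f(-1) = -6, f(-0.5) = -3.625.
Sum = Σ Δu_i · f(u_i).
Sum = -40.81640625.

-40.81640625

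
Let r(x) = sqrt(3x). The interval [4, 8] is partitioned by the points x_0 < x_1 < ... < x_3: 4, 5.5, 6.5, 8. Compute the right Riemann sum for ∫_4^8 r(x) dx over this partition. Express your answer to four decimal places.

Subinterval widths: 1.5, 1, 1.5.
Right endpoints: 5.5, 6.5, 8.
r(5.5) ≈ 4.0620, r(6.5) ≈ 4.4159, r(8) ≈ 4.8990.
Sum = Σ Δx_i · r(x_i).
Sum ≈ 17.8574.

17.8574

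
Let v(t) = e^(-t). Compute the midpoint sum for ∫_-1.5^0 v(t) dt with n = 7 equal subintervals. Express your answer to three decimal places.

Δt = (0 − (-1.5))/7 = 3/14.
Midpoints: -39/28, -33/28, -27/28, -0.75, -15/28, -9/28, -3/28.
v(-39/28) ≈ 4.026, v(-33/28) ≈ 3.250, v(-27/28) ≈ 2.623, v(-0.75) ≈ 2.117, v(-15/28) ≈ 1.709, v(-9/28) ≈ 1.379, v(-3/28) ≈ 1.113.
Sum = Δt · [v(-39/28) + v(-33/28) + v(-27/28) + ...].
Sum ≈ 3.475.

3.475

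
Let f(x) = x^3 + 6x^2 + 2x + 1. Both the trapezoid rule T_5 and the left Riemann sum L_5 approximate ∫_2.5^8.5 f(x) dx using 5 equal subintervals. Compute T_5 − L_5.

T_5 = 2596.65.
L_5 = 1992.75.
T_5 − L_5 = 603.9.

603.9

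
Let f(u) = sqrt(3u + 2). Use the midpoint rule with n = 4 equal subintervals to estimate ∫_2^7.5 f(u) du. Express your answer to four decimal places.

Δu = (7.5 − 2)/4 = 1.375.
Midpoints: 2.6875, 4.0625, 5.4375, 6.8125.
f(2.6875) ≈ 3.1721, f(4.0625) ≈ 3.7666, f(5.4375) ≈ 4.2793, f(6.8125) ≈ 4.7368.
Sum = Δu · [f(2.6875) + f(4.0625) + f(5.4375) + f(6.8125)].
Sum ≈ 21.9380.

21.9380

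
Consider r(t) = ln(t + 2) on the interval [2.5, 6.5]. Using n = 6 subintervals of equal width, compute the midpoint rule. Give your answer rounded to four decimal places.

7.4241

Δt = (6.5 − 2.5)/6 = 2/3.
Midpoints: 17/6, 3.5, 25/6, 29/6, 5.5, 37/6.
r(17/6) ≈ 1.5755, r(3.5) ≈ 1.7047, r(25/6) ≈ 1.8192, r(29/6) ≈ 1.9218, r(5.5) ≈ 2.0149, r(37/6) ≈ 2.1001.
Sum = Δt · [r(17/6) + r(3.5) + r(25/6) + ...].
Sum ≈ 7.4241.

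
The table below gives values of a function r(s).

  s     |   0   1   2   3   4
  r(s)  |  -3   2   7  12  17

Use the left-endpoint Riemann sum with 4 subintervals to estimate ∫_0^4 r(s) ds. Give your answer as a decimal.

18

Δs = 1.
Sum = 1·[(-3) + 2 + 7 + 12] = 18.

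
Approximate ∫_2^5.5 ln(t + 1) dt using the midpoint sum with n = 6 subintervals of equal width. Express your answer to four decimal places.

Δt = (5.5 − 2)/6 = 7/12.
Midpoints: 55/24, 2.875, 83/24, 97/24, 4.625, 125/24.
f(55/24) ≈ 1.1914, f(2.875) ≈ 1.3545, f(83/24) ≈ 1.4948, f(97/24) ≈ 1.6177, f(4.625) ≈ 1.7272, f(125/24) ≈ 1.8259.
Sum = Δt · [f(55/24) + f(2.875) + f(83/24) + ...].
Sum ≈ 5.3734.

5.3734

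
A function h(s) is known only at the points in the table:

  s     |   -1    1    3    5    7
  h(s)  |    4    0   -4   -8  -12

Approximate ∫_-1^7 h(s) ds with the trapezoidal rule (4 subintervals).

Δs = 2.
T_4 = (2/2)·[4 + 2·0 + 2·(-4) + 2·(-8) + (-12)] = -32.

-32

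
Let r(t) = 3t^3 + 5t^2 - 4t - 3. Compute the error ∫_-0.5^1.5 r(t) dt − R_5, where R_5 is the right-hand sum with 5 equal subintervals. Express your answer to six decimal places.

Exact integral: ∫_-0.5^1.5 r(t) dt ≈ -0.41666667.
R_5 = 2.59.
Error ≈ -0.41666667 − 2.59 ≈ -3.006667.

-3.006667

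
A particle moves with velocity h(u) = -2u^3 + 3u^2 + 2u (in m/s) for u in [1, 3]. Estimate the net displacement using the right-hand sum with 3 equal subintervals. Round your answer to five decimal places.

Δu = (3 − 1)/3 = 2/3.
Right endpoints: 5/3, 7/3, 3.
h(5/3) = 65/27, h(7/3) = -119/27, h(3) = -21.
Sum = Δu · [h(5/3) + h(7/3) + h(3)].
Sum ≈ -15.33333.

-15.33333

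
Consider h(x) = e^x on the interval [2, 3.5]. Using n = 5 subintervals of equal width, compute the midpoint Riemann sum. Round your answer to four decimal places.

Δx = (3.5 − 2)/5 = 0.3.
Midpoints: 2.15, 2.45, 2.75, 3.05, 3.35.
h(2.15) ≈ 8.5849, h(2.45) ≈ 11.5883, h(2.75) ≈ 15.6426, h(3.05) ≈ 21.1153, h(3.35) ≈ 28.5027.
Sum = Δx · [h(2.15) + h(2.45) + h(2.75) + h(3.05) + h(3.35)].
Sum ≈ 25.6302.

25.6302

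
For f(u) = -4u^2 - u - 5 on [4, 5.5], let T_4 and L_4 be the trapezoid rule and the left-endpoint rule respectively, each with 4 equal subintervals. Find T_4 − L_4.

-10.96875

T_4 = -151.265625.
L_4 = -140.296875.
T_4 − L_4 = -10.96875.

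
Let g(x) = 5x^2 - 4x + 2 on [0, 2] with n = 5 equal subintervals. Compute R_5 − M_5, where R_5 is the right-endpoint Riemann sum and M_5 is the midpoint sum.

2.8

R_5 = 12.
M_5 = 9.2.
R_5 − M_5 = 2.8.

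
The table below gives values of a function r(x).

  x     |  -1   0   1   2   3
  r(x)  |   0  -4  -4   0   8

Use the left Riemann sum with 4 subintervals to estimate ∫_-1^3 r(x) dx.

-8

Δx = 1.
Sum = 1·[0 + (-4) + (-4) + 0] = -8.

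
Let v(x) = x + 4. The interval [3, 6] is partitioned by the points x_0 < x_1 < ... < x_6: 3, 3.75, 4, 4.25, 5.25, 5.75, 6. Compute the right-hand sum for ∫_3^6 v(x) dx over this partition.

26.5

Subinterval widths: 0.75, 0.25, 0.25, 1, 0.5, 0.25.
Right endpoints: 3.75, 4, 4.25, 5.25, 5.75, 6.
v(3.75) = 7.75, v(4) = 8, v(4.25) = 8.25, v(5.25) = 9.25, v(5.75) = 9.75, v(6) = 10.
Sum = Σ Δx_i · v(x_i).
Sum = 26.5.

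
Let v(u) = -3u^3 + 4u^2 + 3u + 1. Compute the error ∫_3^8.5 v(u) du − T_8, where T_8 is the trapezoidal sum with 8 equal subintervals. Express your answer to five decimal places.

20.68856

Exact integral: ∫_3^8.5 v(u) du ≈ -2971.0885417.
T_8 ≈ -2991.7770996.
Error ≈ -2971.0885417 − (-2991.7770996) ≈ 20.68856.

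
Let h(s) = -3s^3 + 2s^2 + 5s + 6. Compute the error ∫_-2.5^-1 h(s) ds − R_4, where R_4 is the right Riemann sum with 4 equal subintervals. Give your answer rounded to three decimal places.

8.165

Exact integral: ∫_-2.5^-1 h(s) ds = 34.171875.
R_4 ≈ 26.00684.
Error ≈ 34.171875 − 26.00684 ≈ 8.165.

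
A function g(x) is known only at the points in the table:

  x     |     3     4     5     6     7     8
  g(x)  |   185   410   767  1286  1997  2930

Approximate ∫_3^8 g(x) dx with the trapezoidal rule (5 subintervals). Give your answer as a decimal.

6017.5

Δx = 1.
T_5 = (1/2)·[185 + 2·410 + 2·767 + 2·1286 + 2·1997 + 2930] = 6017.5.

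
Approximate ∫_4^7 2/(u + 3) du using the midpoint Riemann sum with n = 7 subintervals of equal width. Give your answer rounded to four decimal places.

Δu = (7 − 4)/7 = 3/7.
Midpoints: 59/14, 65/14, 71/14, 5.5, 83/14, 89/14, 95/14.
f(59/14) = 28/101, f(65/14) = 28/107, f(71/14) = 28/113, f(5.5) = 4/17, f(83/14) = 0.224, f(89/14) = 28/131, f(95/14) = 28/137.
Sum = Δu · [f(59/14) + f(65/14) + f(71/14) + ...].
Sum ≈ 0.7132.

0.7132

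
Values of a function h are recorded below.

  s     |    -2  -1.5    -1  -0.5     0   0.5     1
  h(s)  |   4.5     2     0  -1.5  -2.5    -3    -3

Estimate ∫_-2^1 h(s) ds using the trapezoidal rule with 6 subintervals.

Δs = 0.5.
T_6 = (0.5/2)·[4.5 + 2·2 + 2·0 + 2·(-1.5) + 2·(-2.5) + 2·(-3) + (-3)] = -2.125.

-2.125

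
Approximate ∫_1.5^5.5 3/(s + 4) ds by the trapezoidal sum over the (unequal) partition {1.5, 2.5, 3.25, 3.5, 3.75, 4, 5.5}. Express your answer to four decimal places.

Subinterval widths: 1, 0.75, 0.25, 0.25, 0.25, 1.5.
f(1.5) = 6/11, f(2.5) = 6/13, f(3.25) = 12/29, f(3.5) = 0.4, f(3.75) = 12/31, f(4) = 0.375, f(5.5) = 6/19.
On each subinterval the trapezoid contributes (Δs_i/2)·[f(s_{i-1}) + f(s_i)].
Sum ≈ 1.6452.

1.6452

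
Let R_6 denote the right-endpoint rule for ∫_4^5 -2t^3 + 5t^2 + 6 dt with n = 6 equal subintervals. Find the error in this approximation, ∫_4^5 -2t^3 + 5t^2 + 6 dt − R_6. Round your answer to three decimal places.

6.519

Exact integral: ∫_4^5 f(t) dt ≈ -76.83333.
R_6 ≈ -83.35185.
Error ≈ -76.83333 − (-83.35185) ≈ 6.519.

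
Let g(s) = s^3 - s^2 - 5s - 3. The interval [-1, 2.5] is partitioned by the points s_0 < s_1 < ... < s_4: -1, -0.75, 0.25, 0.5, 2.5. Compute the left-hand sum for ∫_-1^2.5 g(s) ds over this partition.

Subinterval widths: 0.25, 1, 0.25, 2.
Left endpoints: -1, -0.75, 0.25, 0.5.
g(-1) = 0, g(-0.75) = -0.234375, g(0.25) = -4.296875, g(0.5) = -5.625.
Sum = Σ Δs_i · g(s_i).
Sum = -12.55859375.

-12.55859375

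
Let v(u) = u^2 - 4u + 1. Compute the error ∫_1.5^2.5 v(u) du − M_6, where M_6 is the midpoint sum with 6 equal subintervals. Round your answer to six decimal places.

0.002315

Exact integral: ∫_1.5^2.5 v(u) du ≈ -2.91666667.
M_6 ≈ -2.91898148.
Error ≈ -2.91666667 − (-2.91898148) ≈ 0.002315.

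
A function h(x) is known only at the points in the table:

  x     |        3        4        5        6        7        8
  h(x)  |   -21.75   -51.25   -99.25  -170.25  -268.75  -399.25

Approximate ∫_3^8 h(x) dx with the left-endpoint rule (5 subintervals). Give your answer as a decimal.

-611.25

Δx = 1.
Sum = 1·[(-21.75) + (-51.25) + (-99.25) + (-170.25) + (-268.75)] = -611.25.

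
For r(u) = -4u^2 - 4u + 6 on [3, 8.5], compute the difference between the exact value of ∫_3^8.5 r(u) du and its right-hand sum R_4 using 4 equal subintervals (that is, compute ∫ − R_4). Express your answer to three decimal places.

195.995

Exact integral: ∫_3^8.5 r(u) du ≈ -876.33333.
R_4 = -1072.328125.
Error ≈ -876.33333 − (-1072.328125) ≈ 195.995.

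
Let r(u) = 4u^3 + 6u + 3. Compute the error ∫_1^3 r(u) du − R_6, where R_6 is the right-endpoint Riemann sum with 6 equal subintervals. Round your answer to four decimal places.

-20.2222

Exact integral: ∫_1^3 r(u) du = 110.
R_6 ≈ 130.222222.
Error ≈ 110 − 130.222222 ≈ -20.2222.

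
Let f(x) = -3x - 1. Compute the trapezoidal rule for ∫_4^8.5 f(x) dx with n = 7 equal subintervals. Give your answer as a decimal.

Δx = (8.5 − 4)/7 = 9/14.
f(4) = -13, f(65/14) = -209/14, f(37/7) = -118/7, f(83/14) = -263/14, f(46/7) = -145/7, f(101/14) = -317/14, f(55/7) = -172/7, f(8.5) = -26.5.
T_7 = (Δx/2)·[f(x_0) + 2f(x_1) + ... + 2f(x_{6}) + f(x_7)].
Sum = -88.875.

-88.875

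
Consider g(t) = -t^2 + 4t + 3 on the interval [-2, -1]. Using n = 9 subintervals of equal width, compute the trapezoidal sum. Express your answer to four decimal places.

-5.3354

Δt = (-1 − (-2))/9 = 1/9.
g(-2) = -9, g(-17/9) = -658/81, g(-16/9) = -589/81, g(-5/3) = -58/9, g(-14/9) = -457/81, g(-13/9) = -394/81, g(-4/3) = -37/9, g(-11/9) = -274/81, g(-10/9) = -217/81, g(-1) = -2.
T_9 = (Δt/2)·[g(t_0) + 2g(t_1) + ... + 2g(t_{8}) + g(t_9)].
Sum ≈ -5.3354.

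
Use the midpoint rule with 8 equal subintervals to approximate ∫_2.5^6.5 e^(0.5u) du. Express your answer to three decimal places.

44.484

Δu = (6.5 − 2.5)/8 = 0.5.
Midpoints: 2.75, 3.25, 3.75, 4.25, 4.75, 5.25, 5.75, 6.25.
f(2.75) ≈ 3.955, f(3.25) ≈ 5.078, f(3.75) ≈ 6.521, f(4.25) ≈ 8.373, f(4.75) ≈ 10.751, f(5.25) ≈ 13.805, f(5.75) ≈ 17.725, f(6.25) ≈ 22.760.
Sum = Δu · [f(2.75) + f(3.25) + f(3.75) + ...].
Sum ≈ 44.484.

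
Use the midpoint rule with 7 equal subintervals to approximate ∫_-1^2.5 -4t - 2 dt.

Δt = (2.5 − (-1))/7 = 0.5.
Midpoints: -0.75, -0.25, 0.25, 0.75, 1.25, 1.75, 2.25.
f(-0.75) = 1, f(-0.25) = -1, f(0.25) = -3, f(0.75) = -5, f(1.25) = -7, f(1.75) = -9, f(2.25) = -11.
Sum = Δt · [f(-0.75) + f(-0.25) + f(0.25) + ...].
Sum = -17.5.

-17.5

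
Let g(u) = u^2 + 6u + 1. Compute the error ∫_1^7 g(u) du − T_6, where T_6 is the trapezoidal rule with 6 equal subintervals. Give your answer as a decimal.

-1

Exact integral: ∫_1^7 g(u) du = 264.
T_6 = 265.
Error = 264 − 265 = -1.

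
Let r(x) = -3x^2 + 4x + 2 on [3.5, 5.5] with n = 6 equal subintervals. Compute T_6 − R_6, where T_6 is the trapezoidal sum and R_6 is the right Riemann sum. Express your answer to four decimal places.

T_6 ≈ -83.611111.
R_6 ≈ -91.277778.
T_6 − R_6 ≈ 7.6667.

7.6667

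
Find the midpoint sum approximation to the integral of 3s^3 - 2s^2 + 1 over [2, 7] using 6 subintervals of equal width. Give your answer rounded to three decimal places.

1559.277

Δs = (7 − 2)/6 = 5/6.
Midpoints: 29/12, 3.25, 49/12, 59/12, 5.75, 79/12.
f(29/12) = 6079/192, f(3.25) = 82.859375, f(49/12) = 99017/576, f(59/12) = 59369/192, f(5.75) = 505.203125, f(79/12) = 443687/576.
Sum = Δs · [f(29/12) + f(3.25) + f(49/12) + ...].
Sum ≈ 1559.277.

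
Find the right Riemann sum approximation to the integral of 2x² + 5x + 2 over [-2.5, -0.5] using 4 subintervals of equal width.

-1

Δx = (-0.5 − (-2.5))/4 = 0.5.
Right endpoints: -2, -1.5, -1, -0.5.
f(-2) = 0, f(-1.5) = -1, f(-1) = -1, f(-0.5) = 0.
Sum = Δx · [f(-2) + f(-1.5) + f(-1) + f(-0.5)].
Sum = -1.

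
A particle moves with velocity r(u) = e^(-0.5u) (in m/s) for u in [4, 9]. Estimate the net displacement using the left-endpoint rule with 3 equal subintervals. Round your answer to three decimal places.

0.366

Δu = (9 − 4)/3 = 5/3.
Left endpoints: 4, 17/3, 22/3.
r(4) ≈ 0.135, r(17/3) ≈ 0.059, r(22/3) ≈ 0.026.
Sum = Δu · [r(4) + r(17/3) + r(22/3)].
Sum ≈ 0.366.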